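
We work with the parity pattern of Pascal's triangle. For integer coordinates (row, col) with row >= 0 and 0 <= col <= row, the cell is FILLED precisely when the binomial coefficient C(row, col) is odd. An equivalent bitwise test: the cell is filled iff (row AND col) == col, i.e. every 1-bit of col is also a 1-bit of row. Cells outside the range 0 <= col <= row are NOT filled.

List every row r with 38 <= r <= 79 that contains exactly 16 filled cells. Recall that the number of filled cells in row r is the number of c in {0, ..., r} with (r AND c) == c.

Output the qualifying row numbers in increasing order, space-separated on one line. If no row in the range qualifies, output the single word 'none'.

Answer: 39 43 45 46 51 53 54 57 58 60 71 75 77 78

Derivation:
Row r has 2^popcount(r) filled cells, so we need popcount(r) = log2(16) = 4.
Scan r = 38..79 and keep those with exactly 4 one-bits:
r=38=100110 popcount=3 -> skip
r=39=100111 popcount=4 -> KEEP
r=40=101000 popcount=2 -> skip
r=41=101001 popcount=3 -> skip
r=42=101010 popcount=3 -> skip
r=43=101011 popcount=4 -> KEEP
r=44=101100 popcount=3 -> skip
r=45=101101 popcount=4 -> KEEP
r=46=101110 popcount=4 -> KEEP
r=47=101111 popcount=5 -> skip
r=48=110000 popcount=2 -> skip
r=49=110001 popcount=3 -> skip
r=50=110010 popcount=3 -> skip
r=51=110011 popcount=4 -> KEEP
r=52=110100 popcount=3 -> skip
r=53=110101 popcount=4 -> KEEP
r=54=110110 popcount=4 -> KEEP
r=55=110111 popcount=5 -> skip
r=56=111000 popcount=3 -> skip
r=57=111001 popcount=4 -> KEEP
r=58=111010 popcount=4 -> KEEP
r=59=111011 popcount=5 -> skip
r=60=111100 popcount=4 -> KEEP
r=61=111101 popcount=5 -> skip
r=62=111110 popcount=5 -> skip
r=63=111111 popcount=6 -> skip
r=64=1000000 popcount=1 -> skip
r=65=1000001 popcount=2 -> skip
r=66=1000010 popcount=2 -> skip
r=67=1000011 popcount=3 -> skip
r=68=1000100 popcount=2 -> skip
r=69=1000101 popcount=3 -> skip
r=70=1000110 popcount=3 -> skip
r=71=1000111 popcount=4 -> KEEP
r=72=1001000 popcount=2 -> skip
r=73=1001001 popcount=3 -> skip
r=74=1001010 popcount=3 -> skip
r=75=1001011 popcount=4 -> KEEP
r=76=1001100 popcount=3 -> skip
r=77=1001101 popcount=4 -> KEEP
r=78=1001110 popcount=4 -> KEEP
r=79=1001111 popcount=5 -> skip
Kept rows: 39 43 45 46 51 53 54 57 58 60 71 75 77 78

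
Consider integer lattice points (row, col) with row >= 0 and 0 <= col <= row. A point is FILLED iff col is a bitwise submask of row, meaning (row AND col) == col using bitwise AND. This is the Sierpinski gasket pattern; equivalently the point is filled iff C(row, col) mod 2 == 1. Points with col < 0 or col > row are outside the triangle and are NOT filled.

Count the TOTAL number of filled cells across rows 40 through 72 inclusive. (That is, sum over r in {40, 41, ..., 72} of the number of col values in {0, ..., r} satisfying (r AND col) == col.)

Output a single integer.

r40=101000 pc2: +4 =4
r41=101001 pc3: +8 =12
r42=101010 pc3: +8 =20
r43=101011 pc4: +16 =36
r44=101100 pc3: +8 =44
r45=101101 pc4: +16 =60
r46=101110 pc4: +16 =76
r47=101111 pc5: +32 =108
r48=110000 pc2: +4 =112
r49=110001 pc3: +8 =120
r50=110010 pc3: +8 =128
r51=110011 pc4: +16 =144
r52=110100 pc3: +8 =152
r53=110101 pc4: +16 =168
r54=110110 pc4: +16 =184
r55=110111 pc5: +32 =216
r56=111000 pc3: +8 =224
r57=111001 pc4: +16 =240
r58=111010 pc4: +16 =256
r59=111011 pc5: +32 =288
r60=111100 pc4: +16 =304
r61=111101 pc5: +32 =336
r62=111110 pc5: +32 =368
r63=111111 pc6: +64 =432
r64=1000000 pc1: +2 =434
r65=1000001 pc2: +4 =438
r66=1000010 pc2: +4 =442
r67=1000011 pc3: +8 =450
r68=1000100 pc2: +4 =454
r69=1000101 pc3: +8 =462
r70=1000110 pc3: +8 =470
r71=1000111 pc4: +16 =486
r72=1001000 pc2: +4 =490

Answer: 490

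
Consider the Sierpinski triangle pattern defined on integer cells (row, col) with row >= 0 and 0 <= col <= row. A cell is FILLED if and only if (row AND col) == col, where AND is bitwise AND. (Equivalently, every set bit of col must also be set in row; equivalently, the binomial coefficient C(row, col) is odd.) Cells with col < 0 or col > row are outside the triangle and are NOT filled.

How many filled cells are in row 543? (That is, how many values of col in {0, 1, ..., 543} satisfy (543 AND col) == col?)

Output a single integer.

543 in binary = 1000011111
popcount(543) = number of 1-bits in 1000011111 = 6
A col c satisfies (543 AND c) == c iff every set bit of c is also set in 543; each of the 6 set bits of 543 can independently be on or off in c.
count = 2^6 = 64

Answer: 64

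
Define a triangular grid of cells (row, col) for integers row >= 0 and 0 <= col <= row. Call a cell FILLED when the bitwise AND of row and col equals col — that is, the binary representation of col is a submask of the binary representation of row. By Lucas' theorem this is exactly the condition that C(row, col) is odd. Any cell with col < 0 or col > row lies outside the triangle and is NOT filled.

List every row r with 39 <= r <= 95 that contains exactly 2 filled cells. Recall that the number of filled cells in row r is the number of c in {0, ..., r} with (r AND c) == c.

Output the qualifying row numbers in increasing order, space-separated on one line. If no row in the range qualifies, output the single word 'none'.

Answer: 64

Derivation:
Row r has 2^popcount(r) filled cells, so we need popcount(r) = log2(2) = 1.
Scan r = 39..95 and keep those with exactly 1 one-bits:
r=39=100111 popcount=4 -> skip
r=40=101000 popcount=2 -> skip
r=41=101001 popcount=3 -> skip
r=42=101010 popcount=3 -> skip
r=43=101011 popcount=4 -> skip
r=44=101100 popcount=3 -> skip
r=45=101101 popcount=4 -> skip
r=46=101110 popcount=4 -> skip
r=47=101111 popcount=5 -> skip
r=48=110000 popcount=2 -> skip
r=49=110001 popcount=3 -> skip
r=50=110010 popcount=3 -> skip
r=51=110011 popcount=4 -> skip
r=52=110100 popcount=3 -> skip
r=53=110101 popcount=4 -> skip
r=54=110110 popcount=4 -> skip
r=55=110111 popcount=5 -> skip
r=56=111000 popcount=3 -> skip
r=57=111001 popcount=4 -> skip
r=58=111010 popcount=4 -> skip
r=59=111011 popcount=5 -> skip
r=60=111100 popcount=4 -> skip
r=61=111101 popcount=5 -> skip
r=62=111110 popcount=5 -> skip
r=63=111111 popcount=6 -> skip
r=64=1000000 popcount=1 -> KEEP
r=65=1000001 popcount=2 -> skip
r=66=1000010 popcount=2 -> skip
r=67=1000011 popcount=3 -> skip
r=68=1000100 popcount=2 -> skip
r=69=1000101 popcount=3 -> skip
r=70=1000110 popcount=3 -> skip
r=71=1000111 popcount=4 -> skip
r=72=1001000 popcount=2 -> skip
r=73=1001001 popcount=3 -> skip
r=74=1001010 popcount=3 -> skip
r=75=1001011 popcount=4 -> skip
r=76=1001100 popcount=3 -> skip
r=77=1001101 popcount=4 -> skip
r=78=1001110 popcount=4 -> skip
r=79=1001111 popcount=5 -> skip
r=80=1010000 popcount=2 -> skip
r=81=1010001 popcount=3 -> skip
r=82=1010010 popcount=3 -> skip
r=83=1010011 popcount=4 -> skip
r=84=1010100 popcount=3 -> skip
r=85=1010101 popcount=4 -> skip
r=86=1010110 popcount=4 -> skip
r=87=1010111 popcount=5 -> skip
r=88=1011000 popcount=3 -> skip
r=89=1011001 popcount=4 -> skip
r=90=1011010 popcount=4 -> skip
r=91=1011011 popcount=5 -> skip
r=92=1011100 popcount=4 -> skip
r=93=1011101 popcount=5 -> skip
r=94=1011110 popcount=5 -> skip
r=95=1011111 popcount=6 -> skip
Kept rows: 64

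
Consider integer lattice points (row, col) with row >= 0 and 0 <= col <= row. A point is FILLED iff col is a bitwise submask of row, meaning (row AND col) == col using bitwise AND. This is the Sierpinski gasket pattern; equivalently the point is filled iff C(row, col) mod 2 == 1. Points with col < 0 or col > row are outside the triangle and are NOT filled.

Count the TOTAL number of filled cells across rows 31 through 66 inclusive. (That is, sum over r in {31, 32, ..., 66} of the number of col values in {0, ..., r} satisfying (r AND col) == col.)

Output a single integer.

r31=11111 pc5: +32 =32
r32=100000 pc1: +2 =34
r33=100001 pc2: +4 =38
r34=100010 pc2: +4 =42
r35=100011 pc3: +8 =50
r36=100100 pc2: +4 =54
r37=100101 pc3: +8 =62
r38=100110 pc3: +8 =70
r39=100111 pc4: +16 =86
r40=101000 pc2: +4 =90
r41=101001 pc3: +8 =98
r42=101010 pc3: +8 =106
r43=101011 pc4: +16 =122
r44=101100 pc3: +8 =130
r45=101101 pc4: +16 =146
r46=101110 pc4: +16 =162
r47=101111 pc5: +32 =194
r48=110000 pc2: +4 =198
r49=110001 pc3: +8 =206
r50=110010 pc3: +8 =214
r51=110011 pc4: +16 =230
r52=110100 pc3: +8 =238
r53=110101 pc4: +16 =254
r54=110110 pc4: +16 =270
r55=110111 pc5: +32 =302
r56=111000 pc3: +8 =310
r57=111001 pc4: +16 =326
r58=111010 pc4: +16 =342
r59=111011 pc5: +32 =374
r60=111100 pc4: +16 =390
r61=111101 pc5: +32 =422
r62=111110 pc5: +32 =454
r63=111111 pc6: +64 =518
r64=1000000 pc1: +2 =520
r65=1000001 pc2: +4 =524
r66=1000010 pc2: +4 =528

Answer: 528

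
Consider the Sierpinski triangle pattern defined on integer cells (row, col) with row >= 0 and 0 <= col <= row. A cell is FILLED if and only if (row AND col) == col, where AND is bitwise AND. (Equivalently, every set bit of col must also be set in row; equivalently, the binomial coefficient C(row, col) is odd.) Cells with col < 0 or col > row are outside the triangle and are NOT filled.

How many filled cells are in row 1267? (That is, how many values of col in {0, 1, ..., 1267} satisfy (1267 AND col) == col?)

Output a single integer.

1267 in binary = 10011110011
popcount(1267) = number of 1-bits in 10011110011 = 7
A col c satisfies (1267 AND c) == c iff every set bit of c is also set in 1267; each of the 7 set bits of 1267 can independently be on or off in c.
count = 2^7 = 128

Answer: 128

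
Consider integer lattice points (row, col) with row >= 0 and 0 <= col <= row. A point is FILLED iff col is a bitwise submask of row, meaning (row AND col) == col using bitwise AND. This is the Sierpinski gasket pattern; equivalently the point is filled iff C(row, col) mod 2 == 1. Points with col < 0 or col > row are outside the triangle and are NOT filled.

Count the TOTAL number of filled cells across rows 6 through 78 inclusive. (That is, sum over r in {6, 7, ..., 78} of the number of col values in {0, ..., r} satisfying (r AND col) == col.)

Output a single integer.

r6=110 pc2: +4 =4
r7=111 pc3: +8 =12
r8=1000 pc1: +2 =14
r9=1001 pc2: +4 =18
r10=1010 pc2: +4 =22
r11=1011 pc3: +8 =30
r12=1100 pc2: +4 =34
r13=1101 pc3: +8 =42
r14=1110 pc3: +8 =50
r15=1111 pc4: +16 =66
r16=10000 pc1: +2 =68
r17=10001 pc2: +4 =72
r18=10010 pc2: +4 =76
r19=10011 pc3: +8 =84
r20=10100 pc2: +4 =88
r21=10101 pc3: +8 =96
r22=10110 pc3: +8 =104
r23=10111 pc4: +16 =120
r24=11000 pc2: +4 =124
r25=11001 pc3: +8 =132
r26=11010 pc3: +8 =140
r27=11011 pc4: +16 =156
r28=11100 pc3: +8 =164
r29=11101 pc4: +16 =180
r30=11110 pc4: +16 =196
r31=11111 pc5: +32 =228
r32=100000 pc1: +2 =230
r33=100001 pc2: +4 =234
r34=100010 pc2: +4 =238
r35=100011 pc3: +8 =246
r36=100100 pc2: +4 =250
r37=100101 pc3: +8 =258
r38=100110 pc3: +8 =266
r39=100111 pc4: +16 =282
r40=101000 pc2: +4 =286
r41=101001 pc3: +8 =294
r42=101010 pc3: +8 =302
r43=101011 pc4: +16 =318
r44=101100 pc3: +8 =326
r45=101101 pc4: +16 =342
r46=101110 pc4: +16 =358
r47=101111 pc5: +32 =390
r48=110000 pc2: +4 =394
r49=110001 pc3: +8 =402
r50=110010 pc3: +8 =410
r51=110011 pc4: +16 =426
r52=110100 pc3: +8 =434
r53=110101 pc4: +16 =450
r54=110110 pc4: +16 =466
r55=110111 pc5: +32 =498
r56=111000 pc3: +8 =506
r57=111001 pc4: +16 =522
r58=111010 pc4: +16 =538
r59=111011 pc5: +32 =570
r60=111100 pc4: +16 =586
r61=111101 pc5: +32 =618
r62=111110 pc5: +32 =650
r63=111111 pc6: +64 =714
r64=1000000 pc1: +2 =716
r65=1000001 pc2: +4 =720
r66=1000010 pc2: +4 =724
r67=1000011 pc3: +8 =732
r68=1000100 pc2: +4 =736
r69=1000101 pc3: +8 =744
r70=1000110 pc3: +8 =752
r71=1000111 pc4: +16 =768
r72=1001000 pc2: +4 =772
r73=1001001 pc3: +8 =780
r74=1001010 pc3: +8 =788
r75=1001011 pc4: +16 =804
r76=1001100 pc3: +8 =812
r77=1001101 pc4: +16 =828
r78=1001110 pc4: +16 =844

Answer: 844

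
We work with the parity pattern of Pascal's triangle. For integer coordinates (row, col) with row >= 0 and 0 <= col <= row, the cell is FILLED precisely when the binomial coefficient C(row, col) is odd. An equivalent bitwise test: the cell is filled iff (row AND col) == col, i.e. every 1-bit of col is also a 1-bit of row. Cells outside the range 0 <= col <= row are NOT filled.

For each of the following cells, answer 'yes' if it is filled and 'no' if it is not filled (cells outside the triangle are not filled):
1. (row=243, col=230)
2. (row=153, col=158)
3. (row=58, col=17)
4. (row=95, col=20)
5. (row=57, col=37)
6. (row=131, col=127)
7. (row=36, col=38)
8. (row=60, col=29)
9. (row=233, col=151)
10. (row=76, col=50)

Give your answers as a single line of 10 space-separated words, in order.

Answer: no no no yes no no no no no no

Derivation:
(243,230): row=0b11110011, col=0b11100110, row AND col = 0b11100010 = 226; 226 != 230 -> empty
(153,158): col outside [0, 153] -> not filled
(58,17): row=0b111010, col=0b10001, row AND col = 0b10000 = 16; 16 != 17 -> empty
(95,20): row=0b1011111, col=0b10100, row AND col = 0b10100 = 20; 20 == 20 -> filled
(57,37): row=0b111001, col=0b100101, row AND col = 0b100001 = 33; 33 != 37 -> empty
(131,127): row=0b10000011, col=0b1111111, row AND col = 0b11 = 3; 3 != 127 -> empty
(36,38): col outside [0, 36] -> not filled
(60,29): row=0b111100, col=0b11101, row AND col = 0b11100 = 28; 28 != 29 -> empty
(233,151): row=0b11101001, col=0b10010111, row AND col = 0b10000001 = 129; 129 != 151 -> empty
(76,50): row=0b1001100, col=0b110010, row AND col = 0b0 = 0; 0 != 50 -> empty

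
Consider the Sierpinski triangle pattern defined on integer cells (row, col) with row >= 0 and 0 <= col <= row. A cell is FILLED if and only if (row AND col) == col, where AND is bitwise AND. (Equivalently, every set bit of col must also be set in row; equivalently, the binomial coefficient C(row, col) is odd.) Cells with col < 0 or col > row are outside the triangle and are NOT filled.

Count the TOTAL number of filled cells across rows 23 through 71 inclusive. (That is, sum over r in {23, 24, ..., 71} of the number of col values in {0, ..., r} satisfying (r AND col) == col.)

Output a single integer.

r23=10111 pc4: +16 =16
r24=11000 pc2: +4 =20
r25=11001 pc3: +8 =28
r26=11010 pc3: +8 =36
r27=11011 pc4: +16 =52
r28=11100 pc3: +8 =60
r29=11101 pc4: +16 =76
r30=11110 pc4: +16 =92
r31=11111 pc5: +32 =124
r32=100000 pc1: +2 =126
r33=100001 pc2: +4 =130
r34=100010 pc2: +4 =134
r35=100011 pc3: +8 =142
r36=100100 pc2: +4 =146
r37=100101 pc3: +8 =154
r38=100110 pc3: +8 =162
r39=100111 pc4: +16 =178
r40=101000 pc2: +4 =182
r41=101001 pc3: +8 =190
r42=101010 pc3: +8 =198
r43=101011 pc4: +16 =214
r44=101100 pc3: +8 =222
r45=101101 pc4: +16 =238
r46=101110 pc4: +16 =254
r47=101111 pc5: +32 =286
r48=110000 pc2: +4 =290
r49=110001 pc3: +8 =298
r50=110010 pc3: +8 =306
r51=110011 pc4: +16 =322
r52=110100 pc3: +8 =330
r53=110101 pc4: +16 =346
r54=110110 pc4: +16 =362
r55=110111 pc5: +32 =394
r56=111000 pc3: +8 =402
r57=111001 pc4: +16 =418
r58=111010 pc4: +16 =434
r59=111011 pc5: +32 =466
r60=111100 pc4: +16 =482
r61=111101 pc5: +32 =514
r62=111110 pc5: +32 =546
r63=111111 pc6: +64 =610
r64=1000000 pc1: +2 =612
r65=1000001 pc2: +4 =616
r66=1000010 pc2: +4 =620
r67=1000011 pc3: +8 =628
r68=1000100 pc2: +4 =632
r69=1000101 pc3: +8 =640
r70=1000110 pc3: +8 =648
r71=1000111 pc4: +16 =664

Answer: 664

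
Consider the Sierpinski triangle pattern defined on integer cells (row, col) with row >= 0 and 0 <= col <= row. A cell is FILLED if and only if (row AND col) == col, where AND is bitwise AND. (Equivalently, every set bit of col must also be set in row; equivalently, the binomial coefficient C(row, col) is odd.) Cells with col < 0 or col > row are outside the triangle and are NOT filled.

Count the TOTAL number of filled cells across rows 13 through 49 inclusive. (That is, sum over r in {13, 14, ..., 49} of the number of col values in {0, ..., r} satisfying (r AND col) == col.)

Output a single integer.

r13=1101 pc3: +8 =8
r14=1110 pc3: +8 =16
r15=1111 pc4: +16 =32
r16=10000 pc1: +2 =34
r17=10001 pc2: +4 =38
r18=10010 pc2: +4 =42
r19=10011 pc3: +8 =50
r20=10100 pc2: +4 =54
r21=10101 pc3: +8 =62
r22=10110 pc3: +8 =70
r23=10111 pc4: +16 =86
r24=11000 pc2: +4 =90
r25=11001 pc3: +8 =98
r26=11010 pc3: +8 =106
r27=11011 pc4: +16 =122
r28=11100 pc3: +8 =130
r29=11101 pc4: +16 =146
r30=11110 pc4: +16 =162
r31=11111 pc5: +32 =194
r32=100000 pc1: +2 =196
r33=100001 pc2: +4 =200
r34=100010 pc2: +4 =204
r35=100011 pc3: +8 =212
r36=100100 pc2: +4 =216
r37=100101 pc3: +8 =224
r38=100110 pc3: +8 =232
r39=100111 pc4: +16 =248
r40=101000 pc2: +4 =252
r41=101001 pc3: +8 =260
r42=101010 pc3: +8 =268
r43=101011 pc4: +16 =284
r44=101100 pc3: +8 =292
r45=101101 pc4: +16 =308
r46=101110 pc4: +16 =324
r47=101111 pc5: +32 =356
r48=110000 pc2: +4 =360
r49=110001 pc3: +8 =368

Answer: 368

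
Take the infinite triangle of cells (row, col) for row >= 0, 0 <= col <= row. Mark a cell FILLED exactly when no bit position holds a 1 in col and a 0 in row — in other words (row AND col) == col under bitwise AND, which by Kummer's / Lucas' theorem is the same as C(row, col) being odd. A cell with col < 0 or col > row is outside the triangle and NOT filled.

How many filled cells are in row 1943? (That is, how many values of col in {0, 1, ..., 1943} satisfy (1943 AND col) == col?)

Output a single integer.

1943 in binary = 11110010111
popcount(1943) = number of 1-bits in 11110010111 = 8
A col c satisfies (1943 AND c) == c iff every set bit of c is also set in 1943; each of the 8 set bits of 1943 can independently be on or off in c.
count = 2^8 = 256

Answer: 256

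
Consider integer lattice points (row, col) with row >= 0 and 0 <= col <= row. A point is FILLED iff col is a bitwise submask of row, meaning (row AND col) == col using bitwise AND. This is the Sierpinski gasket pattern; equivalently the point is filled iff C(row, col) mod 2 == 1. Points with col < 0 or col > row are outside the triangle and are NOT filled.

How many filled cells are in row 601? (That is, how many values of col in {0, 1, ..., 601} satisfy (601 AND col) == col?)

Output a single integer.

Answer: 32

Derivation:
601 in binary = 1001011001
popcount(601) = number of 1-bits in 1001011001 = 5
A col c satisfies (601 AND c) == c iff every set bit of c is also set in 601; each of the 5 set bits of 601 can independently be on or off in c.
count = 2^5 = 32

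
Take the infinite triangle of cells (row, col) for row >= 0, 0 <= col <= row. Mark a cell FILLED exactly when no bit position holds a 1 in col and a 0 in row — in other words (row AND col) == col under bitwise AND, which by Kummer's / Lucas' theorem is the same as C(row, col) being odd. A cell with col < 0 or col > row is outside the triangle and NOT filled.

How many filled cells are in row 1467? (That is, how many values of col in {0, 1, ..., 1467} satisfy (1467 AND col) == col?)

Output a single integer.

Answer: 256

Derivation:
1467 in binary = 10110111011
popcount(1467) = number of 1-bits in 10110111011 = 8
A col c satisfies (1467 AND c) == c iff every set bit of c is also set in 1467; each of the 8 set bits of 1467 can independently be on or off in c.
count = 2^8 = 256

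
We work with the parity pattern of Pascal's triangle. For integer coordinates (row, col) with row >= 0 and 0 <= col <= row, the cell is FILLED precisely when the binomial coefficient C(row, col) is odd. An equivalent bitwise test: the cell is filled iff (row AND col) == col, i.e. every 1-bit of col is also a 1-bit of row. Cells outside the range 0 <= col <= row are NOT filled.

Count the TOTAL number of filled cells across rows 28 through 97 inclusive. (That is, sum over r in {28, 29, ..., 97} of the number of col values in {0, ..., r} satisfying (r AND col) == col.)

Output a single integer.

r28=11100 pc3: +8 =8
r29=11101 pc4: +16 =24
r30=11110 pc4: +16 =40
r31=11111 pc5: +32 =72
r32=100000 pc1: +2 =74
r33=100001 pc2: +4 =78
r34=100010 pc2: +4 =82
r35=100011 pc3: +8 =90
r36=100100 pc2: +4 =94
r37=100101 pc3: +8 =102
r38=100110 pc3: +8 =110
r39=100111 pc4: +16 =126
r40=101000 pc2: +4 =130
r41=101001 pc3: +8 =138
r42=101010 pc3: +8 =146
r43=101011 pc4: +16 =162
r44=101100 pc3: +8 =170
r45=101101 pc4: +16 =186
r46=101110 pc4: +16 =202
r47=101111 pc5: +32 =234
r48=110000 pc2: +4 =238
r49=110001 pc3: +8 =246
r50=110010 pc3: +8 =254
r51=110011 pc4: +16 =270
r52=110100 pc3: +8 =278
r53=110101 pc4: +16 =294
r54=110110 pc4: +16 =310
r55=110111 pc5: +32 =342
r56=111000 pc3: +8 =350
r57=111001 pc4: +16 =366
r58=111010 pc4: +16 =382
r59=111011 pc5: +32 =414
r60=111100 pc4: +16 =430
r61=111101 pc5: +32 =462
r62=111110 pc5: +32 =494
r63=111111 pc6: +64 =558
r64=1000000 pc1: +2 =560
r65=1000001 pc2: +4 =564
r66=1000010 pc2: +4 =568
r67=1000011 pc3: +8 =576
r68=1000100 pc2: +4 =580
r69=1000101 pc3: +8 =588
r70=1000110 pc3: +8 =596
r71=1000111 pc4: +16 =612
r72=1001000 pc2: +4 =616
r73=1001001 pc3: +8 =624
r74=1001010 pc3: +8 =632
r75=1001011 pc4: +16 =648
r76=1001100 pc3: +8 =656
r77=1001101 pc4: +16 =672
r78=1001110 pc4: +16 =688
r79=1001111 pc5: +32 =720
r80=1010000 pc2: +4 =724
r81=1010001 pc3: +8 =732
r82=1010010 pc3: +8 =740
r83=1010011 pc4: +16 =756
r84=1010100 pc3: +8 =764
r85=1010101 pc4: +16 =780
r86=1010110 pc4: +16 =796
r87=1010111 pc5: +32 =828
r88=1011000 pc3: +8 =836
r89=1011001 pc4: +16 =852
r90=1011010 pc4: +16 =868
r91=1011011 pc5: +32 =900
r92=1011100 pc4: +16 =916
r93=1011101 pc5: +32 =948
r94=1011110 pc5: +32 =980
r95=1011111 pc6: +64 =1044
r96=1100000 pc2: +4 =1048
r97=1100001 pc3: +8 =1056

Answer: 1056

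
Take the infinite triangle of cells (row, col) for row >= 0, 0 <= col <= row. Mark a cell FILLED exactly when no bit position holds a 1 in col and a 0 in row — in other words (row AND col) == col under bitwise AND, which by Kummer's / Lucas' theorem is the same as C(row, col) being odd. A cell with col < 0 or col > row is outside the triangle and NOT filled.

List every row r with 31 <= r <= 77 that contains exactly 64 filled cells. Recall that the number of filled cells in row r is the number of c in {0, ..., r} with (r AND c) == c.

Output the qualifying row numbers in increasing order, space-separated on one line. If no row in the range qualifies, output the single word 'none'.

Row r has 2^popcount(r) filled cells, so we need popcount(r) = log2(64) = 6.
Scan r = 31..77 and keep those with exactly 6 one-bits:
r=31=11111 popcount=5 -> skip
r=32=100000 popcount=1 -> skip
r=33=100001 popcount=2 -> skip
r=34=100010 popcount=2 -> skip
r=35=100011 popcount=3 -> skip
r=36=100100 popcount=2 -> skip
r=37=100101 popcount=3 -> skip
r=38=100110 popcount=3 -> skip
r=39=100111 popcount=4 -> skip
r=40=101000 popcount=2 -> skip
r=41=101001 popcount=3 -> skip
r=42=101010 popcount=3 -> skip
r=43=101011 popcount=4 -> skip
r=44=101100 popcount=3 -> skip
r=45=101101 popcount=4 -> skip
r=46=101110 popcount=4 -> skip
r=47=101111 popcount=5 -> skip
r=48=110000 popcount=2 -> skip
r=49=110001 popcount=3 -> skip
r=50=110010 popcount=3 -> skip
r=51=110011 popcount=4 -> skip
r=52=110100 popcount=3 -> skip
r=53=110101 popcount=4 -> skip
r=54=110110 popcount=4 -> skip
r=55=110111 popcount=5 -> skip
r=56=111000 popcount=3 -> skip
r=57=111001 popcount=4 -> skip
r=58=111010 popcount=4 -> skip
r=59=111011 popcount=5 -> skip
r=60=111100 popcount=4 -> skip
r=61=111101 popcount=5 -> skip
r=62=111110 popcount=5 -> skip
r=63=111111 popcount=6 -> KEEP
r=64=1000000 popcount=1 -> skip
r=65=1000001 popcount=2 -> skip
r=66=1000010 popcount=2 -> skip
r=67=1000011 popcount=3 -> skip
r=68=1000100 popcount=2 -> skip
r=69=1000101 popcount=3 -> skip
r=70=1000110 popcount=3 -> skip
r=71=1000111 popcount=4 -> skip
r=72=1001000 popcount=2 -> skip
r=73=1001001 popcount=3 -> skip
r=74=1001010 popcount=3 -> skip
r=75=1001011 popcount=4 -> skip
r=76=1001100 popcount=3 -> skip
r=77=1001101 popcount=4 -> skip
Kept rows: 63

Answer: 63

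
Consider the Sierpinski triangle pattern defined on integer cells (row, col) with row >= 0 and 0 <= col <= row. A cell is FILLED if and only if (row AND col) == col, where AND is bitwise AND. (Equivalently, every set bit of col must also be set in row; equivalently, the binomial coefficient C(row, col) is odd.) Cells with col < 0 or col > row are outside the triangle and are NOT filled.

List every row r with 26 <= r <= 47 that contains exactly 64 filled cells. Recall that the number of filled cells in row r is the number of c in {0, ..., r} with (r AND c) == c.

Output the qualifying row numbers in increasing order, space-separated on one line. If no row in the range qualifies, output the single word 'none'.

Row r has 2^popcount(r) filled cells, so we need popcount(r) = log2(64) = 6.
Scan r = 26..47 and keep those with exactly 6 one-bits:
r=26=11010 popcount=3 -> skip
r=27=11011 popcount=4 -> skip
r=28=11100 popcount=3 -> skip
r=29=11101 popcount=4 -> skip
r=30=11110 popcount=4 -> skip
r=31=11111 popcount=5 -> skip
r=32=100000 popcount=1 -> skip
r=33=100001 popcount=2 -> skip
r=34=100010 popcount=2 -> skip
r=35=100011 popcount=3 -> skip
r=36=100100 popcount=2 -> skip
r=37=100101 popcount=3 -> skip
r=38=100110 popcount=3 -> skip
r=39=100111 popcount=4 -> skip
r=40=101000 popcount=2 -> skip
r=41=101001 popcount=3 -> skip
r=42=101010 popcount=3 -> skip
r=43=101011 popcount=4 -> skip
r=44=101100 popcount=3 -> skip
r=45=101101 popcount=4 -> skip
r=46=101110 popcount=4 -> skip
r=47=101111 popcount=5 -> skip
Kept rows: none

Answer: none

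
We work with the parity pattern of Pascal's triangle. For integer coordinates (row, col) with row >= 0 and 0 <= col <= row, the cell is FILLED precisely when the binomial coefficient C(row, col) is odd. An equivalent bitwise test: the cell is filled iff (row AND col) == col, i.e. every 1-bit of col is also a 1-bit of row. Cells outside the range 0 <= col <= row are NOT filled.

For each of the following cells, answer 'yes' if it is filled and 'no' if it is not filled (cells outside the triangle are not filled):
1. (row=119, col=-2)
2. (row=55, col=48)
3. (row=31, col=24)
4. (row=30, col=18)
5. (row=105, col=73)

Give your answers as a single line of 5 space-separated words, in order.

Answer: no yes yes yes yes

Derivation:
(119,-2): col outside [0, 119] -> not filled
(55,48): row=0b110111, col=0b110000, row AND col = 0b110000 = 48; 48 == 48 -> filled
(31,24): row=0b11111, col=0b11000, row AND col = 0b11000 = 24; 24 == 24 -> filled
(30,18): row=0b11110, col=0b10010, row AND col = 0b10010 = 18; 18 == 18 -> filled
(105,73): row=0b1101001, col=0b1001001, row AND col = 0b1001001 = 73; 73 == 73 -> filled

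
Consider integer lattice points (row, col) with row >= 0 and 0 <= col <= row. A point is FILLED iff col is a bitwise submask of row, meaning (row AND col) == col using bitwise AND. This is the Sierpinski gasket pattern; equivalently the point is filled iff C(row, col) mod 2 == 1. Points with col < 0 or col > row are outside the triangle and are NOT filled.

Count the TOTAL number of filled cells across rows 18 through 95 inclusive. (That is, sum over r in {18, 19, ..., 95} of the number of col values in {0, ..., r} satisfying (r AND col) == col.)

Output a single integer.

r18=10010 pc2: +4 =4
r19=10011 pc3: +8 =12
r20=10100 pc2: +4 =16
r21=10101 pc3: +8 =24
r22=10110 pc3: +8 =32
r23=10111 pc4: +16 =48
r24=11000 pc2: +4 =52
r25=11001 pc3: +8 =60
r26=11010 pc3: +8 =68
r27=11011 pc4: +16 =84
r28=11100 pc3: +8 =92
r29=11101 pc4: +16 =108
r30=11110 pc4: +16 =124
r31=11111 pc5: +32 =156
r32=100000 pc1: +2 =158
r33=100001 pc2: +4 =162
r34=100010 pc2: +4 =166
r35=100011 pc3: +8 =174
r36=100100 pc2: +4 =178
r37=100101 pc3: +8 =186
r38=100110 pc3: +8 =194
r39=100111 pc4: +16 =210
r40=101000 pc2: +4 =214
r41=101001 pc3: +8 =222
r42=101010 pc3: +8 =230
r43=101011 pc4: +16 =246
r44=101100 pc3: +8 =254
r45=101101 pc4: +16 =270
r46=101110 pc4: +16 =286
r47=101111 pc5: +32 =318
r48=110000 pc2: +4 =322
r49=110001 pc3: +8 =330
r50=110010 pc3: +8 =338
r51=110011 pc4: +16 =354
r52=110100 pc3: +8 =362
r53=110101 pc4: +16 =378
r54=110110 pc4: +16 =394
r55=110111 pc5: +32 =426
r56=111000 pc3: +8 =434
r57=111001 pc4: +16 =450
r58=111010 pc4: +16 =466
r59=111011 pc5: +32 =498
r60=111100 pc4: +16 =514
r61=111101 pc5: +32 =546
r62=111110 pc5: +32 =578
r63=111111 pc6: +64 =642
r64=1000000 pc1: +2 =644
r65=1000001 pc2: +4 =648
r66=1000010 pc2: +4 =652
r67=1000011 pc3: +8 =660
r68=1000100 pc2: +4 =664
r69=1000101 pc3: +8 =672
r70=1000110 pc3: +8 =680
r71=1000111 pc4: +16 =696
r72=1001000 pc2: +4 =700
r73=1001001 pc3: +8 =708
r74=1001010 pc3: +8 =716
r75=1001011 pc4: +16 =732
r76=1001100 pc3: +8 =740
r77=1001101 pc4: +16 =756
r78=1001110 pc4: +16 =772
r79=1001111 pc5: +32 =804
r80=1010000 pc2: +4 =808
r81=1010001 pc3: +8 =816
r82=1010010 pc3: +8 =824
r83=1010011 pc4: +16 =840
r84=1010100 pc3: +8 =848
r85=1010101 pc4: +16 =864
r86=1010110 pc4: +16 =880
r87=1010111 pc5: +32 =912
r88=1011000 pc3: +8 =920
r89=1011001 pc4: +16 =936
r90=1011010 pc4: +16 =952
r91=1011011 pc5: +32 =984
r92=1011100 pc4: +16 =1000
r93=1011101 pc5: +32 =1032
r94=1011110 pc5: +32 =1064
r95=1011111 pc6: +64 =1128

Answer: 1128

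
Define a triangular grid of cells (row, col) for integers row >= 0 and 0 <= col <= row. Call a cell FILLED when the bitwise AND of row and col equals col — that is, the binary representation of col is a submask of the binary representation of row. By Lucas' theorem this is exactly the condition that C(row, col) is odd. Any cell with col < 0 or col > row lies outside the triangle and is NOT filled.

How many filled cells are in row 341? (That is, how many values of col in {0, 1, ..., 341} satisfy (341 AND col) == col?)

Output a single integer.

341 in binary = 101010101
popcount(341) = number of 1-bits in 101010101 = 5
A col c satisfies (341 AND c) == c iff every set bit of c is also set in 341; each of the 5 set bits of 341 can independently be on or off in c.
count = 2^5 = 32

Answer: 32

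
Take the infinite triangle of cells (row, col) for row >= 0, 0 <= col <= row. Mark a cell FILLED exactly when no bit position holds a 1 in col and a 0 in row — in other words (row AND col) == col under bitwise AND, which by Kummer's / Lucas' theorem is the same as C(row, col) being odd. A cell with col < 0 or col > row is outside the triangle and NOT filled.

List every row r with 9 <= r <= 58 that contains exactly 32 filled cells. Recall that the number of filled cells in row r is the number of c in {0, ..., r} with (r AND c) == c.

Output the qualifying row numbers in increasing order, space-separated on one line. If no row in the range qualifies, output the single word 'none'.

Answer: 31 47 55

Derivation:
Row r has 2^popcount(r) filled cells, so we need popcount(r) = log2(32) = 5.
Scan r = 9..58 and keep those with exactly 5 one-bits:
r=9=1001 popcount=2 -> skip
r=10=1010 popcount=2 -> skip
r=11=1011 popcount=3 -> skip
r=12=1100 popcount=2 -> skip
r=13=1101 popcount=3 -> skip
r=14=1110 popcount=3 -> skip
r=15=1111 popcount=4 -> skip
r=16=10000 popcount=1 -> skip
r=17=10001 popcount=2 -> skip
r=18=10010 popcount=2 -> skip
r=19=10011 popcount=3 -> skip
r=20=10100 popcount=2 -> skip
r=21=10101 popcount=3 -> skip
r=22=10110 popcount=3 -> skip
r=23=10111 popcount=4 -> skip
r=24=11000 popcount=2 -> skip
r=25=11001 popcount=3 -> skip
r=26=11010 popcount=3 -> skip
r=27=11011 popcount=4 -> skip
r=28=11100 popcount=3 -> skip
r=29=11101 popcount=4 -> skip
r=30=11110 popcount=4 -> skip
r=31=11111 popcount=5 -> KEEP
r=32=100000 popcount=1 -> skip
r=33=100001 popcount=2 -> skip
r=34=100010 popcount=2 -> skip
r=35=100011 popcount=3 -> skip
r=36=100100 popcount=2 -> skip
r=37=100101 popcount=3 -> skip
r=38=100110 popcount=3 -> skip
r=39=100111 popcount=4 -> skip
r=40=101000 popcount=2 -> skip
r=41=101001 popcount=3 -> skip
r=42=101010 popcount=3 -> skip
r=43=101011 popcount=4 -> skip
r=44=101100 popcount=3 -> skip
r=45=101101 popcount=4 -> skip
r=46=101110 popcount=4 -> skip
r=47=101111 popcount=5 -> KEEP
r=48=110000 popcount=2 -> skip
r=49=110001 popcount=3 -> skip
r=50=110010 popcount=3 -> skip
r=51=110011 popcount=4 -> skip
r=52=110100 popcount=3 -> skip
r=53=110101 popcount=4 -> skip
r=54=110110 popcount=4 -> skip
r=55=110111 popcount=5 -> KEEP
r=56=111000 popcount=3 -> skip
r=57=111001 popcount=4 -> skip
r=58=111010 popcount=4 -> skip
Kept rows: 31 47 55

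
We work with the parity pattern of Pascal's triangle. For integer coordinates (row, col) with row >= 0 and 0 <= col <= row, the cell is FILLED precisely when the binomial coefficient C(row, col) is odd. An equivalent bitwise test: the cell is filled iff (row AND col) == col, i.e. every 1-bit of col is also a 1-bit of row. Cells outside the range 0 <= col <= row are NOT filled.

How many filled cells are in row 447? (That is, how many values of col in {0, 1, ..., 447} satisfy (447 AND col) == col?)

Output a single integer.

Answer: 256

Derivation:
447 in binary = 110111111
popcount(447) = number of 1-bits in 110111111 = 8
A col c satisfies (447 AND c) == c iff every set bit of c is also set in 447; each of the 8 set bits of 447 can independently be on or off in c.
count = 2^8 = 256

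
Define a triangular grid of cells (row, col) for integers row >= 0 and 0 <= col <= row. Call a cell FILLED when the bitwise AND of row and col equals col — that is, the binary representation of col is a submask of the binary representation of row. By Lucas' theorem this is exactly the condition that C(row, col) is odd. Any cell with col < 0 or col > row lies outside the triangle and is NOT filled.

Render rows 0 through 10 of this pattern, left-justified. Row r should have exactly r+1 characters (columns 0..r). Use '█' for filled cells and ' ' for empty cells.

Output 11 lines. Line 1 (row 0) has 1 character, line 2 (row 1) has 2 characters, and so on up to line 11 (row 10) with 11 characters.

r0=0: █
r1=1: ██
r2=10: █ █
r3=11: ████
r4=100: █   █
r5=101: ██  ██
r6=110: █ █ █ █
r7=111: ████████
r8=1000: █       █
r9=1001: ██      ██
r10=1010: █ █     █ █

Answer: █
██
█ █
████
█   █
██  ██
█ █ █ █
████████
█       █
██      ██
█ █     █ █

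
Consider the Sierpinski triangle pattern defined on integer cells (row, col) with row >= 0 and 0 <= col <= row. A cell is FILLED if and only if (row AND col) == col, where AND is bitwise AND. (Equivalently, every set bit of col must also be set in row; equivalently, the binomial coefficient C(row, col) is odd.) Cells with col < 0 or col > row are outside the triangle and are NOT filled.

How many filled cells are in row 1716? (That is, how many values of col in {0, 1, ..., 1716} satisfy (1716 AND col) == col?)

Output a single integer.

Answer: 64

Derivation:
1716 in binary = 11010110100
popcount(1716) = number of 1-bits in 11010110100 = 6
A col c satisfies (1716 AND c) == c iff every set bit of c is also set in 1716; each of the 6 set bits of 1716 can independently be on or off in c.
count = 2^6 = 64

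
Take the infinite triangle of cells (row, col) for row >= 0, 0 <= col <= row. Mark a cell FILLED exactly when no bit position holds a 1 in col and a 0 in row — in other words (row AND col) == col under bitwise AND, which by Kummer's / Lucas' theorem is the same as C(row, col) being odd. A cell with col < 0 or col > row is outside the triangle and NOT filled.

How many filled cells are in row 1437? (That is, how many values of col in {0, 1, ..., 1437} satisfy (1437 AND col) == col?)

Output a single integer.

Answer: 128

Derivation:
1437 in binary = 10110011101
popcount(1437) = number of 1-bits in 10110011101 = 7
A col c satisfies (1437 AND c) == c iff every set bit of c is also set in 1437; each of the 7 set bits of 1437 can independently be on or off in c.
count = 2^7 = 128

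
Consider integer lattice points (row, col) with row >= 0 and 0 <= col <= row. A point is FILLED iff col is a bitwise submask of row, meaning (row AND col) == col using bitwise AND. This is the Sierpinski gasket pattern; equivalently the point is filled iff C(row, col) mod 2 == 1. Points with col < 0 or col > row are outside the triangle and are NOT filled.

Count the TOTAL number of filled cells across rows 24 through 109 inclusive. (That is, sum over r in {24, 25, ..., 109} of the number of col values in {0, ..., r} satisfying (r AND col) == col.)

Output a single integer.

Answer: 1308

Derivation:
r24=11000 pc2: +4 =4
r25=11001 pc3: +8 =12
r26=11010 pc3: +8 =20
r27=11011 pc4: +16 =36
r28=11100 pc3: +8 =44
r29=11101 pc4: +16 =60
r30=11110 pc4: +16 =76
r31=11111 pc5: +32 =108
r32=100000 pc1: +2 =110
r33=100001 pc2: +4 =114
r34=100010 pc2: +4 =118
r35=100011 pc3: +8 =126
r36=100100 pc2: +4 =130
r37=100101 pc3: +8 =138
r38=100110 pc3: +8 =146
r39=100111 pc4: +16 =162
r40=101000 pc2: +4 =166
r41=101001 pc3: +8 =174
r42=101010 pc3: +8 =182
r43=101011 pc4: +16 =198
r44=101100 pc3: +8 =206
r45=101101 pc4: +16 =222
r46=101110 pc4: +16 =238
r47=101111 pc5: +32 =270
r48=110000 pc2: +4 =274
r49=110001 pc3: +8 =282
r50=110010 pc3: +8 =290
r51=110011 pc4: +16 =306
r52=110100 pc3: +8 =314
r53=110101 pc4: +16 =330
r54=110110 pc4: +16 =346
r55=110111 pc5: +32 =378
r56=111000 pc3: +8 =386
r57=111001 pc4: +16 =402
r58=111010 pc4: +16 =418
r59=111011 pc5: +32 =450
r60=111100 pc4: +16 =466
r61=111101 pc5: +32 =498
r62=111110 pc5: +32 =530
r63=111111 pc6: +64 =594
r64=1000000 pc1: +2 =596
r65=1000001 pc2: +4 =600
r66=1000010 pc2: +4 =604
r67=1000011 pc3: +8 =612
r68=1000100 pc2: +4 =616
r69=1000101 pc3: +8 =624
r70=1000110 pc3: +8 =632
r71=1000111 pc4: +16 =648
r72=1001000 pc2: +4 =652
r73=1001001 pc3: +8 =660
r74=1001010 pc3: +8 =668
r75=1001011 pc4: +16 =684
r76=1001100 pc3: +8 =692
r77=1001101 pc4: +16 =708
r78=1001110 pc4: +16 =724
r79=1001111 pc5: +32 =756
r80=1010000 pc2: +4 =760
r81=1010001 pc3: +8 =768
r82=1010010 pc3: +8 =776
r83=1010011 pc4: +16 =792
r84=1010100 pc3: +8 =800
r85=1010101 pc4: +16 =816
r86=1010110 pc4: +16 =832
r87=1010111 pc5: +32 =864
r88=1011000 pc3: +8 =872
r89=1011001 pc4: +16 =888
r90=1011010 pc4: +16 =904
r91=1011011 pc5: +32 =936
r92=1011100 pc4: +16 =952
r93=1011101 pc5: +32 =984
r94=1011110 pc5: +32 =1016
r95=1011111 pc6: +64 =1080
r96=1100000 pc2: +4 =1084
r97=1100001 pc3: +8 =1092
r98=1100010 pc3: +8 =1100
r99=1100011 pc4: +16 =1116
r100=1100100 pc3: +8 =1124
r101=1100101 pc4: +16 =1140
r102=1100110 pc4: +16 =1156
r103=1100111 pc5: +32 =1188
r104=1101000 pc3: +8 =1196
r105=1101001 pc4: +16 =1212
r106=1101010 pc4: +16 =1228
r107=1101011 pc5: +32 =1260
r108=1101100 pc4: +16 =1276
r109=1101101 pc5: +32 =1308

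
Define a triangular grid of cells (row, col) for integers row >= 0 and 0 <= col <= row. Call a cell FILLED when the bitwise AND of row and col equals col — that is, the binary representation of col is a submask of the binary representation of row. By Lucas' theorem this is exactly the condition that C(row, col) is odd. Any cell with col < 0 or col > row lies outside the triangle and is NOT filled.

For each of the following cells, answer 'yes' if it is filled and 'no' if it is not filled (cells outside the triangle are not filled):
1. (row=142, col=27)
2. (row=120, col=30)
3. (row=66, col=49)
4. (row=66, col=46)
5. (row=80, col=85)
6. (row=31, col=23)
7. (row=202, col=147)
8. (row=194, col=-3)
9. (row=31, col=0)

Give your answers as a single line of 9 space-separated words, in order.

Answer: no no no no no yes no no yes

Derivation:
(142,27): row=0b10001110, col=0b11011, row AND col = 0b1010 = 10; 10 != 27 -> empty
(120,30): row=0b1111000, col=0b11110, row AND col = 0b11000 = 24; 24 != 30 -> empty
(66,49): row=0b1000010, col=0b110001, row AND col = 0b0 = 0; 0 != 49 -> empty
(66,46): row=0b1000010, col=0b101110, row AND col = 0b10 = 2; 2 != 46 -> empty
(80,85): col outside [0, 80] -> not filled
(31,23): row=0b11111, col=0b10111, row AND col = 0b10111 = 23; 23 == 23 -> filled
(202,147): row=0b11001010, col=0b10010011, row AND col = 0b10000010 = 130; 130 != 147 -> empty
(194,-3): col outside [0, 194] -> not filled
(31,0): row=0b11111, col=0b0, row AND col = 0b0 = 0; 0 == 0 -> filled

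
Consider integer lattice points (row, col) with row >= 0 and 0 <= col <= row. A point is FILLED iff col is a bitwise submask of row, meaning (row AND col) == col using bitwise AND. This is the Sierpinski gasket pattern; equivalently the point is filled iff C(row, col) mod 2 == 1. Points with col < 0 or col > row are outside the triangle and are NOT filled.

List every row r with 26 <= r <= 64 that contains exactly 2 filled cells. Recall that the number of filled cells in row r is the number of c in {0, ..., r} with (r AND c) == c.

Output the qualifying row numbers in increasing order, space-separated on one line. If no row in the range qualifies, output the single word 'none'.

Answer: 32 64

Derivation:
Row r has 2^popcount(r) filled cells, so we need popcount(r) = log2(2) = 1.
Scan r = 26..64 and keep those with exactly 1 one-bits:
r=26=11010 popcount=3 -> skip
r=27=11011 popcount=4 -> skip
r=28=11100 popcount=3 -> skip
r=29=11101 popcount=4 -> skip
r=30=11110 popcount=4 -> skip
r=31=11111 popcount=5 -> skip
r=32=100000 popcount=1 -> KEEP
r=33=100001 popcount=2 -> skip
r=34=100010 popcount=2 -> skip
r=35=100011 popcount=3 -> skip
r=36=100100 popcount=2 -> skip
r=37=100101 popcount=3 -> skip
r=38=100110 popcount=3 -> skip
r=39=100111 popcount=4 -> skip
r=40=101000 popcount=2 -> skip
r=41=101001 popcount=3 -> skip
r=42=101010 popcount=3 -> skip
r=43=101011 popcount=4 -> skip
r=44=101100 popcount=3 -> skip
r=45=101101 popcount=4 -> skip
r=46=101110 popcount=4 -> skip
r=47=101111 popcount=5 -> skip
r=48=110000 popcount=2 -> skip
r=49=110001 popcount=3 -> skip
r=50=110010 popcount=3 -> skip
r=51=110011 popcount=4 -> skip
r=52=110100 popcount=3 -> skip
r=53=110101 popcount=4 -> skip
r=54=110110 popcount=4 -> skip
r=55=110111 popcount=5 -> skip
r=56=111000 popcount=3 -> skip
r=57=111001 popcount=4 -> skip
r=58=111010 popcount=4 -> skip
r=59=111011 popcount=5 -> skip
r=60=111100 popcount=4 -> skip
r=61=111101 popcount=5 -> skip
r=62=111110 popcount=5 -> skip
r=63=111111 popcount=6 -> skip
r=64=1000000 popcount=1 -> KEEP
Kept rows: 32 64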